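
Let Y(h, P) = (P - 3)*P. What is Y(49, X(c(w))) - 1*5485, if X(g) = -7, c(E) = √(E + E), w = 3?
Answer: -5415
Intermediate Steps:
c(E) = √2*√E (c(E) = √(2*E) = √2*√E)
Y(h, P) = P*(-3 + P) (Y(h, P) = (-3 + P)*P = P*(-3 + P))
Y(49, X(c(w))) - 1*5485 = -7*(-3 - 7) - 1*5485 = -7*(-10) - 5485 = 70 - 5485 = -5415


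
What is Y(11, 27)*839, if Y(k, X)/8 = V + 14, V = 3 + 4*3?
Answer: 194648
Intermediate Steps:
V = 15 (V = 3 + 12 = 15)
Y(k, X) = 232 (Y(k, X) = 8*(15 + 14) = 8*29 = 232)
Y(11, 27)*839 = 232*839 = 194648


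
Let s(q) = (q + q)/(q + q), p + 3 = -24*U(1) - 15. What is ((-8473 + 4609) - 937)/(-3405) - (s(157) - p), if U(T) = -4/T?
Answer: 266986/3405 ≈ 78.410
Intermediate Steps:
p = 78 (p = -3 + (-(-96)/1 - 15) = -3 + (-(-96) - 15) = -3 + (-24*(-4) - 15) = -3 + (96 - 15) = -3 + 81 = 78)
s(q) = 1 (s(q) = (2*q)/((2*q)) = (2*q)*(1/(2*q)) = 1)
((-8473 + 4609) - 937)/(-3405) - (s(157) - p) = ((-8473 + 4609) - 937)/(-3405) - (1 - 1*78) = (-3864 - 937)*(-1/3405) - (1 - 78) = -4801*(-1/3405) - 1*(-77) = 4801/3405 + 77 = 266986/3405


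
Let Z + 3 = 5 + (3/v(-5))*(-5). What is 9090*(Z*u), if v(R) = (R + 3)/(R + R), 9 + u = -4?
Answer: 8626410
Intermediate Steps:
u = -13 (u = -9 - 4 = -13)
v(R) = (3 + R)/(2*R) (v(R) = (3 + R)/((2*R)) = (3 + R)*(1/(2*R)) = (3 + R)/(2*R))
Z = -73 (Z = -3 + (5 + (3/(((½)*(3 - 5)/(-5))))*(-5)) = -3 + (5 + (3/(((½)*(-⅕)*(-2))))*(-5)) = -3 + (5 + (3/(⅕))*(-5)) = -3 + (5 + (3*5)*(-5)) = -3 + (5 + 15*(-5)) = -3 + (5 - 75) = -3 - 70 = -73)
9090*(Z*u) = 9090*(-73*(-13)) = 9090*949 = 8626410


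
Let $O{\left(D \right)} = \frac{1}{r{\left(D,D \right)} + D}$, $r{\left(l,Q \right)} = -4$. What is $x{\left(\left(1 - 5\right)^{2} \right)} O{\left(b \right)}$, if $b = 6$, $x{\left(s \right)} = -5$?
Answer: $- \frac{5}{2} \approx -2.5$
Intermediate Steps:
$O{\left(D \right)} = \frac{1}{-4 + D}$
$x{\left(\left(1 - 5\right)^{2} \right)} O{\left(b \right)} = - \frac{5}{-4 + 6} = - \frac{5}{2}$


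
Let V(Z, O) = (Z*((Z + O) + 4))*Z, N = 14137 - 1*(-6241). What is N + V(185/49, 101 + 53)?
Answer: 2668752897/117649 ≈ 22684.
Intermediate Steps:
N = 20378 (N = 14137 + 6241 = 20378)
V(Z, O) = Z²*(4 + O + Z) (V(Z, O) = (Z*((O + Z) + 4))*Z = (Z*(4 + O + Z))*Z = Z²*(4 + O + Z))
N + V(185/49, 101 + 53) = 20378 + (185/49)²*(4 + (101 + 53) + 185/49) = 20378 + (185*(1/49))²*(4 + 154 + 185*(1/49)) = 20378 + (185/49)²*(4 + 154 + 185/49) = 20378 + (34225/2401)*(7927/49) = 20378 + 271301575/117649 = 2668752897/117649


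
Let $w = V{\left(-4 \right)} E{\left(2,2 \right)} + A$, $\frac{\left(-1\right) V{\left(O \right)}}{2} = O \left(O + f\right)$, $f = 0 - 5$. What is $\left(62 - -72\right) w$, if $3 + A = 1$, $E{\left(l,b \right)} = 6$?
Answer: $-58156$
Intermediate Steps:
$f = -5$ ($f = 0 - 5 = -5$)
$V{\left(O \right)} = - 2 O \left(-5 + O\right)$ ($V{\left(O \right)} = - 2 O \left(O - 5\right) = - 2 O \left(-5 + O\right)$)
$A = -2$ ($A = -3 + 1 = -2$)
$w = -434$ ($w = 2 \left(-4\right) \left(5 - -4\right) 6 - 2 = 2 \left(-4\right) \left(5 + 4\right) 6 - 2 = 2 \left(-4\right) 9 \cdot 6 - 2 = \left(-72\right) 6 - 2 = -432 - 2 = -434$)
$\left(62 - -72\right) w = \left(62 - -72\right) \left(-434\right) = \left(62 + 72\right) \left(-434\right) = 134 \left(-434\right) = -58156$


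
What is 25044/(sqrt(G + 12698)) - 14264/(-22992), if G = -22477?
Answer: 1783/2874 - 25044*I*sqrt(9779)/9779 ≈ 0.62039 - 253.25*I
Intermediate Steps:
25044/(sqrt(G + 12698)) - 14264/(-22992) = 25044/(sqrt(-22477 + 12698)) - 14264/(-22992) = 25044/(sqrt(-9779)) - 14264*(-1/22992) = 25044/((I*sqrt(9779))) + 1783/2874 = 25044*(-I*sqrt(9779)/9779) + 1783/2874 = -25044*I*sqrt(9779)/9779 + 1783/2874 = 1783/2874 - 25044*I*sqrt(9779)/9779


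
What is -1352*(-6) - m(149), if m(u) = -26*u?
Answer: 11986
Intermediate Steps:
-1352*(-6) - m(149) = -1352*(-6) - (-26)*149 = 8112 - 1*(-3874) = 8112 + 3874 = 11986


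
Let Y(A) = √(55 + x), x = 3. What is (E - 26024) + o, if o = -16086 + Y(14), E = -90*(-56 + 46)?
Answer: -41210 + √58 ≈ -41202.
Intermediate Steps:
Y(A) = √58 (Y(A) = √(55 + 3) = √58)
E = 900 (E = -90*(-10) = 900)
o = -16086 + √58 ≈ -16078.
(E - 26024) + o = (900 - 26024) + (-16086 + √58) = -25124 + (-16086 + √58) = -41210 + √58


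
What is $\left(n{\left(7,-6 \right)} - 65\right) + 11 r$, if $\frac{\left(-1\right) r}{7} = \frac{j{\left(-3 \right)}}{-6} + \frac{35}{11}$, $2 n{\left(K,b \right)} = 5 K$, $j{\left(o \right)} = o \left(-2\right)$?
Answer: $- \frac{431}{2} \approx -215.5$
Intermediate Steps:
$j{\left(o \right)} = - 2 o$
$n{\left(K,b \right)} = \frac{5 K}{2}$
$r = - \frac{168}{11}$ ($r = - 7 \left(\frac{\left(-2\right) \left(-3\right)}{-6} + \frac{35}{11}\right) = - 7 \left(6 \left(- \frac{1}{6}\right) + 35 \cdot \frac{1}{11}\right) = - 7 \left(-1 + \frac{35}{11}\right) = \left(-7\right) \frac{24}{11} = - \frac{168}{11} \approx -15.273$)
$\left(n{\left(7,-6 \right)} - 65\right) + 11 r = \left(\frac{5}{2} \cdot 7 - 65\right) + 11 \left(- \frac{168}{11}\right) = \left(\frac{35}{2} - 65\right) - 168 = - \frac{95}{2} - 168 = - \frac{431}{2}$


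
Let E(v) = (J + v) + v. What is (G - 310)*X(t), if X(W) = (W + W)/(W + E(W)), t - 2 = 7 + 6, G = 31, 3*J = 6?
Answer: -8370/47 ≈ -178.09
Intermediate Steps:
J = 2 (J = (⅓)*6 = 2)
E(v) = 2 + 2*v (E(v) = (2 + v) + v = 2 + 2*v)
t = 15 (t = 2 + (7 + 6) = 2 + 13 = 15)
X(W) = 2*W/(2 + 3*W) (X(W) = (W + W)/(W + (2 + 2*W)) = (2*W)/(2 + 3*W) = 2*W/(2 + 3*W))
(G - 310)*X(t) = (31 - 310)*(2*15/(2 + 3*15)) = -558*15/(2 + 45) = -558*15/47 = -279*30/47 = -8370/47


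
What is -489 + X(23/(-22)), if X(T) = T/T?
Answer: -488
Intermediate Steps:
X(T) = 1
-489 + X(23/(-22)) = -489 + 1 = -488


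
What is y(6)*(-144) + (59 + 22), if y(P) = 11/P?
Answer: -183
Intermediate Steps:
y(6)*(-144) + (59 + 22) = (11/6)*(-144) + (59 + 22) = (11*(⅙))*(-144) + 81 = (11/6)*(-144) + 81 = -264 + 81 = -183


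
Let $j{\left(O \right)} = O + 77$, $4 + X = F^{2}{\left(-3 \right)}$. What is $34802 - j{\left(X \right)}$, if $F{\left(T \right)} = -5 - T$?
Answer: $34725$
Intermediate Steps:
$X = 0$ ($X = -4 + \left(-5 - -3\right)^{2} = -4 + \left(-5 + 3\right)^{2} = -4 + \left(-2\right)^{2} = -4 + 4 = 0$)
$j{\left(O \right)} = 77 + O$
$34802 - j{\left(X \right)} = 34802 - \left(77 + 0\right) = 34802 - 77 = 34725$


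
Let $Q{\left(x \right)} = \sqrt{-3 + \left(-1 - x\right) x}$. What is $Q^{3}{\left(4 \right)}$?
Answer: $- 23 i \sqrt{23} \approx - 110.3 i$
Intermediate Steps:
$Q{\left(x \right)} = \sqrt{-3 + x \left(-1 - x\right)}$
$Q^{3}{\left(4 \right)} = \left(\sqrt{-3 - 4 - 4^{2}}\right)^{3} = \left(\sqrt{-3 - 4 - 16}\right)^{3} = \left(\sqrt{-23}\right)^{3} = \left(i \sqrt{23}\right)^{3} = - 23 i \sqrt{23}$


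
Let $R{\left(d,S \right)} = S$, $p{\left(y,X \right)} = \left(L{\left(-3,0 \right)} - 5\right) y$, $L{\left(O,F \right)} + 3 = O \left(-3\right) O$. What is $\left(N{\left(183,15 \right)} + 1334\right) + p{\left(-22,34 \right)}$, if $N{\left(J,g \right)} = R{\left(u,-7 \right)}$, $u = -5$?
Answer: $2097$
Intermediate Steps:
$L{\left(O,F \right)} = -3 - 3 O^{2}$ ($L{\left(O,F \right)} = -3 + O \left(-3\right) O = -3 + - 3 O O = -3 - 3 O^{2}$)
$p{\left(y,X \right)} = - 35 y$ ($p{\left(y,X \right)} = \left(\left(-3 - 3 \left(-3\right)^{2}\right) - 5\right) y = \left(\left(-3 - 27\right) - 5\right) y = \left(-30 - 5\right) y = - 35 y$)
$N{\left(J,g \right)} = -7$
$\left(N{\left(183,15 \right)} + 1334\right) + p{\left(-22,34 \right)} = \left(-7 + 1334\right) - -770 = 1327 + 770 = 2097$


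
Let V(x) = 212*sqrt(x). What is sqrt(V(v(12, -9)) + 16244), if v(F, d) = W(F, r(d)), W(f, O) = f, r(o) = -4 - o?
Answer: 2*sqrt(4061 + 106*sqrt(3)) ≈ 130.30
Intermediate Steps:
v(F, d) = F
sqrt(V(v(12, -9)) + 16244) = sqrt(212*sqrt(12) + 16244) = sqrt(212*(2*sqrt(3)) + 16244) = sqrt(424*sqrt(3) + 16244) = sqrt(16244 + 424*sqrt(3))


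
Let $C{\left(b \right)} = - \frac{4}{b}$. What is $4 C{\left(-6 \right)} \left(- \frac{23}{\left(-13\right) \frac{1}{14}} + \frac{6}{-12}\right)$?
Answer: $\frac{2524}{39} \approx 64.718$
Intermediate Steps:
$4 C{\left(-6 \right)} \left(- \frac{23}{\left(-13\right) \frac{1}{14}} + \frac{6}{-12}\right) = 4 \left(- \frac{4}{-6}\right) \left(- \frac{23}{\left(-13\right) \frac{1}{14}} + \frac{6}{-12}\right) = 4 \left(\left(-4\right) \left(- \frac{1}{6}\right)\right) \left(- \frac{23}{\left(-13\right) \frac{1}{14}} + 6 \left(- \frac{1}{12}\right)\right) = 4 \cdot \frac{2}{3} \left(- \frac{23}{- \frac{13}{14}} - \frac{1}{2}\right) = \frac{8 \left(\left(-23\right) \left(- \frac{14}{13}\right) - \frac{1}{2}\right)}{3} = \frac{8 \left(\frac{322}{13} - \frac{1}{2}\right)}{3} = \frac{8}{3} \cdot \frac{631}{26} = \frac{2524}{39}$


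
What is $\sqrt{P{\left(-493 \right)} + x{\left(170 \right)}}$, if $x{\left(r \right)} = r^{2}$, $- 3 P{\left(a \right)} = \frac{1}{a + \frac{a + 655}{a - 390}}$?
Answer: $\frac{7 \sqrt{1006659752603781}}{1306443} \approx 170.0$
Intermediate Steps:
$P{\left(a \right)} = - \frac{1}{3 \left(a + \frac{655 + a}{-390 + a}\right)}$ ($P{\left(a \right)} = - \frac{1}{3 \left(a + \frac{a + 655}{a - 390}\right)} = - \frac{1}{3 \left(a + \frac{655 + a}{-390 + a}\right)}$)
$\sqrt{P{\left(-493 \right)} + x{\left(170 \right)}} = \sqrt{\frac{390 - -493}{3 \left(655 + \left(-493\right)^{2} - -191777\right)} + 170^{2}} = \sqrt{\frac{390 + 493}{3 \left(655 + 243049 + 191777\right)} + 28900} = \sqrt{\frac{1}{3} \cdot \frac{1}{435481} \cdot 883 + 28900} = \sqrt{\frac{883}{1306443} + 28900} = \sqrt{\frac{37756203583}{1306443}} = \frac{7 \sqrt{1006659752603781}}{1306443}$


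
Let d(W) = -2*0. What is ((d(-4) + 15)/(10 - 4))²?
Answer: 25/4 ≈ 6.2500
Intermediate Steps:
d(W) = 0
((d(-4) + 15)/(10 - 4))² = ((0 + 15)/(10 - 4))² = (15/6)² = (15*(⅙))² = (5/2)² = 25/4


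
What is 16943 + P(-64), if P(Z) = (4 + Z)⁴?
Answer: 12976943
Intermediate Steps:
16943 + P(-64) = 16943 + (4 - 64)⁴ = 16943 + (-60)⁴ = 16943 + 12960000 = 12976943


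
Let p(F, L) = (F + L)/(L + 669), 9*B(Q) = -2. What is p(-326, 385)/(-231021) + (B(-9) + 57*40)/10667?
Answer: 185038815305/865791087126 ≈ 0.21372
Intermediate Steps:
B(Q) = -2/9 (B(Q) = (1/9)*(-2) = -2/9)
p(F, L) = (F + L)/(669 + L)
p(-326, 385)/(-231021) + (B(-9) + 57*40)/10667 = ((-326 + 385)/(669 + 385))/(-231021) + (-2/9 + 57*40)/10667 = (59/1054)*(-1/231021) + (-2/9 + 2280)*(1/10667) = ((1/1054)*59)*(-1/231021) + (20518/9)*(1/10667) = (59/1054)*(-1/231021) + 20518/96003 = -59/243496134 + 20518/96003 = 185038815305/865791087126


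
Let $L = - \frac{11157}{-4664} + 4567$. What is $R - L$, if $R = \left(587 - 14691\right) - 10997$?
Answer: $- \frac{138382709}{4664} \approx -29670.0$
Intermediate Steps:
$R = -25101$ ($R = -14104 - 10997 = -25101$)
$L = \frac{21311645}{4664}$ ($L = \left(-11157\right) \left(- \frac{1}{4664}\right) + 4567 = \frac{11157}{4664} + 4567 = \frac{21311645}{4664} \approx 4569.4$)
$R - L = -25101 - \frac{21311645}{4664} = - \frac{138382709}{4664}$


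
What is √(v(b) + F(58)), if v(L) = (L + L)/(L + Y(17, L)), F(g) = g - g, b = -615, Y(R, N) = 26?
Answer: √724470/589 ≈ 1.4451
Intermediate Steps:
F(g) = 0
v(L) = 2*L/(26 + L) (v(L) = (L + L)/(L + 26) = (2*L)/(26 + L) = 2*L/(26 + L))
√(v(b) + F(58)) = √(2*(-615)/(26 - 615) + 0) = √(2*(-615)/(-589) + 0) = √(2*(-615)*(-1/589) + 0) = √(1230/589 + 0) = √(1230/589) = √724470/589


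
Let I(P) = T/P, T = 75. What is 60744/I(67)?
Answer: 1356616/25 ≈ 54265.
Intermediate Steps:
I(P) = 75/P
60744/I(67) = 60744/((75/67)) = 60744/((75*(1/67))) = 60744/(75/67) = 60744*(67/75) = 1356616/25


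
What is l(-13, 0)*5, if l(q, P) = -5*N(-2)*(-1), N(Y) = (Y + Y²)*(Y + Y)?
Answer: -200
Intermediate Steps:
N(Y) = 2*Y*(Y + Y²) (N(Y) = (Y + Y²)*(2*Y) = 2*Y*(Y + Y²))
l(q, P) = -40 (l(q, P) = -10*(-2)²*(1 - 2)*(-1) = -10*4*(-1)*(-1) = -5*(-8)*(-1) = 40*(-1) = -40)
l(-13, 0)*5 = -40*5 = -200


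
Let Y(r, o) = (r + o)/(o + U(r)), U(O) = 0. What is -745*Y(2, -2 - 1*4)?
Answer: -1490/3 ≈ -496.67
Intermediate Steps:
Y(r, o) = (o + r)/o (Y(r, o) = (r + o)/(o + 0) = (o + r)/o)
-745*Y(2, -2 - 1*4) = -745*((-2 - 1*4) + 2)/(-2 - 1*4) = -745*((-2 - 4) + 2)/(-2 - 4) = -745*(-6 + 2)/(-6) = -(-745)*(-4)/6 = -745*2/3 = -1490/3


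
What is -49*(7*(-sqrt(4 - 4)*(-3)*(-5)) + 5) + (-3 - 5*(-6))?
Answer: -218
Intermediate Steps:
-49*(7*(-sqrt(4 - 4)*(-3)*(-5)) + 5) + (-3 - 5*(-6)) = -49*(7*(-sqrt(0)*(-3)*(-5)) + 5) + (-3 + 30) = -49*(7*(-0*(-3)*(-5)) + 5) + 27 = -49*(7*(-0*(-5)) + 5) + 27 = -49*(7*(-1*0) + 5) + 27 = -49*(7*0 + 5) + 27 = -49*(0 + 5) + 27 = -49*5 + 27 = -245 + 27 = -218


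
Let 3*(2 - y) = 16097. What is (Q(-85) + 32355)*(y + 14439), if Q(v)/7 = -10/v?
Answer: 14975634074/51 ≈ 2.9364e+8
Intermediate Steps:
Q(v) = -70/v (Q(v) = 7*(-10/v) = -70/v)
y = -16091/3 (y = 2 - ⅓*16097 = 2 - 16097/3 = -16091/3 ≈ -5363.7)
(Q(-85) + 32355)*(y + 14439) = (-70/(-85) + 32355)*(-16091/3 + 14439) = (-70*(-1/85) + 32355)*(27226/3) = (14/17 + 32355)*(27226/3) = (550049/17)*(27226/3) = 14975634074/51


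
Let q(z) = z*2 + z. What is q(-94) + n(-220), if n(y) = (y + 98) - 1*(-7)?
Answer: -397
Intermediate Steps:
q(z) = 3*z (q(z) = 2*z + z = 3*z)
n(y) = 105 + y (n(y) = (98 + y) + 7 = 105 + y)
q(-94) + n(-220) = 3*(-94) + (105 - 220) = -282 - 115 = -397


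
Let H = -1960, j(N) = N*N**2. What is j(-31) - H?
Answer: -27831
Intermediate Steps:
j(N) = N**3
j(-31) - H = (-31)**3 - 1*(-1960) = -29791 + 1960 = -27831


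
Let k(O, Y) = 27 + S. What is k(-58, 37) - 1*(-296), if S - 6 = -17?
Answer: 312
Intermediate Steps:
S = -11 (S = 6 - 17 = -11)
k(O, Y) = 16 (k(O, Y) = 27 - 11 = 16)
k(-58, 37) - 1*(-296) = 16 - 1*(-296) = 16 + 296 = 312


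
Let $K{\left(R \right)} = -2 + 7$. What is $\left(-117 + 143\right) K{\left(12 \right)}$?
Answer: $130$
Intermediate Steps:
$K{\left(R \right)} = 5$
$\left(-117 + 143\right) K{\left(12 \right)} = \left(-117 + 143\right) 5 = 26 \cdot 5 = 130$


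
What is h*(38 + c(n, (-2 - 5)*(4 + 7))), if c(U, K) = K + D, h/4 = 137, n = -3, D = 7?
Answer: -17536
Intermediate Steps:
h = 548 (h = 4*137 = 548)
c(U, K) = 7 + K (c(U, K) = K + 7 = 7 + K)
h*(38 + c(n, (-2 - 5)*(4 + 7))) = 548*(38 + (7 + (-2 - 5)*(4 + 7))) = 548*(38 + (7 - 7*11)) = 548*(38 + (7 - 77)) = 548*(38 - 70) = 548*(-32) = -17536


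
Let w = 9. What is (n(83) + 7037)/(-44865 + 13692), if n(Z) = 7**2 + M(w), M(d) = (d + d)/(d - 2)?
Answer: -16540/72737 ≈ -0.22739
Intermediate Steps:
M(d) = 2*d/(-2 + d) (M(d) = (2*d)/(-2 + d) = 2*d/(-2 + d))
n(Z) = 361/7 (n(Z) = 7**2 + 2*9/(-2 + 9) = 49 + 2*9/7 = 49 + 2*9*(1/7) = 49 + 18/7 = 361/7)
(n(83) + 7037)/(-44865 + 13692) = (361/7 + 7037)/(-44865 + 13692) = (49620/7)/(-31173) = (49620/7)*(-1/31173) = -16540/72737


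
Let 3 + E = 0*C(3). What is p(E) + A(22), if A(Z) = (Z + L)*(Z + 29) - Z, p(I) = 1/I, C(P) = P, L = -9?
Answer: 1922/3 ≈ 640.67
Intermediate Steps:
E = -3 (E = -3 + 0*3 = -3 + 0 = -3)
A(Z) = -Z + (-9 + Z)*(29 + Z) (A(Z) = (Z - 9)*(Z + 29) - Z = (-9 + Z)*(29 + Z) - Z = -Z + (-9 + Z)*(29 + Z))
p(E) + A(22) = 1/(-3) + (-261 + 22² + 19*22) = -⅓ + (-261 + 484 + 418) = -⅓ + 641 = 1922/3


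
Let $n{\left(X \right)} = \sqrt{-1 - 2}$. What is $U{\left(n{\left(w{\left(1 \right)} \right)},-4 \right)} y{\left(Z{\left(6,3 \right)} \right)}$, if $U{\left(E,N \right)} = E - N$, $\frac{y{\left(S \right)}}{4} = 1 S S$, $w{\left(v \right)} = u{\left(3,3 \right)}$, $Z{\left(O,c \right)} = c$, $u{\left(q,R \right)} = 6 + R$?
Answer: $144 + 36 i \sqrt{3} \approx 144.0 + 62.354 i$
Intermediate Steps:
$w{\left(v \right)} = 9$ ($w{\left(v \right)} = 6 + 3 = 9$)
$y{\left(S \right)} = 4 S^{2}$ ($y{\left(S \right)} = 4 \cdot 1 S S = 4 S S = 4 S^{2}$)
$n{\left(X \right)} = i \sqrt{3}$ ($n{\left(X \right)} = \sqrt{-3} = i \sqrt{3}$)
$U{\left(n{\left(w{\left(1 \right)} \right)},-4 \right)} y{\left(Z{\left(6,3 \right)} \right)} = \left(i \sqrt{3} - -4\right) 4 \cdot 3^{2} = \left(i \sqrt{3} + 4\right) 4 \cdot 9 = \left(4 + i \sqrt{3}\right) 36 = 144 + 36 i \sqrt{3}$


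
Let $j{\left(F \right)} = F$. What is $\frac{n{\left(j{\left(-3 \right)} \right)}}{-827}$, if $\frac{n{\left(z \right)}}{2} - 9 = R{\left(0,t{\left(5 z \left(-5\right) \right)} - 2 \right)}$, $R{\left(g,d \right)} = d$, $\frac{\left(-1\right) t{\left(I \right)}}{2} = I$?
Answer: $\frac{286}{827} \approx 0.34583$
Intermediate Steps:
$t{\left(I \right)} = - 2 I$
$n{\left(z \right)} = 14 + 100 z$ ($n{\left(z \right)} = 18 + 2 \left(- 2 \cdot 5 z \left(-5\right) - 2\right) = 18 + 2 \left(- 2 \left(- 25 z\right) - 2\right) = 18 + 2 \left(50 z - 2\right) = 18 + 2 \left(-2 + 50 z\right) = 18 + \left(-4 + 100 z\right) = 14 + 100 z$)
$\frac{n{\left(j{\left(-3 \right)} \right)}}{-827} = \frac{14 + 100 \left(-3\right)}{-827} = \left(14 - 300\right) \left(- \frac{1}{827}\right) = \left(-286\right) \left(- \frac{1}{827}\right) = \frac{286}{827}$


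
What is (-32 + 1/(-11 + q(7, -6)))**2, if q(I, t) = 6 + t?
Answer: 124609/121 ≈ 1029.8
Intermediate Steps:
(-32 + 1/(-11 + q(7, -6)))**2 = (-32 + 1/(-11 + (6 - 6)))**2 = (-32 + 1/(-11 + 0))**2 = (-32 + 1/(-11))**2 = (-32 - 1/11)**2 = (-353/11)**2 = 124609/121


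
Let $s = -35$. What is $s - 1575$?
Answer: $-1610$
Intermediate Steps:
$s - 1575 = -35 - 1575 = -1610$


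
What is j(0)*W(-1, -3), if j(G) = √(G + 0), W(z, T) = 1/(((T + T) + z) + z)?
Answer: 0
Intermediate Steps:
W(z, T) = 1/(2*T + 2*z) (W(z, T) = 1/((2*T + z) + z) = 1/((z + 2*T) + z) = 1/(2*T + 2*z))
j(G) = √G
j(0)*W(-1, -3) = √0*(1/(2*(-3 - 1))) = 0*((½)/(-4)) = 0*((½)*(-¼)) = 0*(-⅛) = 0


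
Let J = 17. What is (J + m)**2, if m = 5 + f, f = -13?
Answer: 81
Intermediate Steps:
m = -8 (m = 5 - 13 = -8)
(J + m)**2 = (17 - 8)**2 = 9**2 = 81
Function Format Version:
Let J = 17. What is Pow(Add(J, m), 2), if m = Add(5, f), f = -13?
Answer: 81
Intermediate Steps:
m = -8 (m = Add(5, -13) = -8)
Pow(Add(J, m), 2) = Pow(Add(17, -8), 2) = Pow(9, 2) = 81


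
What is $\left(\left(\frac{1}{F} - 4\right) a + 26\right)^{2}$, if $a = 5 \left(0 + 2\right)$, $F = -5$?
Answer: $256$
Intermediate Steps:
$a = 10$ ($a = 5 \cdot 2 = 10$)
$\left(\left(\frac{1}{F} - 4\right) a + 26\right)^{2} = \left(\left(\frac{1}{-5} - 4\right) 10 + 26\right)^{2} = \left(\left(- \frac{1}{5} - 4\right) 10 + 26\right)^{2} = \left(\left(- \frac{21}{5}\right) 10 + 26\right)^{2} = \left(-42 + 26\right)^{2} = \left(-16\right)^{2} = 256$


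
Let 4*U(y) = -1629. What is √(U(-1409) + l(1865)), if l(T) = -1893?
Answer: I*√9201/2 ≈ 47.961*I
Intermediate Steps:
U(y) = -1629/4 (U(y) = (¼)*(-1629) = -1629/4)
√(U(-1409) + l(1865)) = √(-1629/4 - 1893) = √(-9201/4) = I*√9201/2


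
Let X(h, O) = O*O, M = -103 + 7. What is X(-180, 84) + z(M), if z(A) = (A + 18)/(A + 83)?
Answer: 7062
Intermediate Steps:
M = -96
X(h, O) = O²
z(A) = (18 + A)/(83 + A)
X(-180, 84) + z(M) = 84² + (18 - 96)/(83 - 96) = 7056 - 78/(-13) = 7056 - 1/13*(-78) = 7056 + 6 = 7062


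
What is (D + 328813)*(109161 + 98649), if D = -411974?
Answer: -17281687410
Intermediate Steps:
(D + 328813)*(109161 + 98649) = (-411974 + 328813)*(109161 + 98649) = -83161*207810 = -17281687410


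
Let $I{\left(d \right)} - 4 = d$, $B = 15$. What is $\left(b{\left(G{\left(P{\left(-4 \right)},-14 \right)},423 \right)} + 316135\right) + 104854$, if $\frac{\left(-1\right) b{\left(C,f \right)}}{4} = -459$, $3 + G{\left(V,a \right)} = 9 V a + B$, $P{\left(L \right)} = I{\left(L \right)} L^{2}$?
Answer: $422825$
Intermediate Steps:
$I{\left(d \right)} = 4 + d$
$P{\left(L \right)} = L^{2} \left(4 + L\right)$ ($P{\left(L \right)} = \left(4 + L\right) L^{2} = L^{2} \left(4 + L\right)$)
$G{\left(V,a \right)} = 12 + 9 V a$ ($G{\left(V,a \right)} = -3 + \left(9 V a + 15\right) = -3 + \left(15 + 9 V a\right) = 12 + 9 V a$)
$b{\left(C,f \right)} = 1836$ ($b{\left(C,f \right)} = \left(-4\right) \left(-459\right) = 1836$)
$\left(b{\left(G{\left(P{\left(-4 \right)},-14 \right)},423 \right)} + 316135\right) + 104854 = \left(1836 + 316135\right) + 104854 = 317971 + 104854 = 422825$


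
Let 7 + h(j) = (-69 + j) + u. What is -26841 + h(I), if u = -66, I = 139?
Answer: -26844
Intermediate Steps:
h(j) = -142 + j (h(j) = -7 + ((-69 + j) - 66) = -7 + (-135 + j) = -142 + j)
-26841 + h(I) = -26841 + (-142 + 139) = -26841 - 3 = -26844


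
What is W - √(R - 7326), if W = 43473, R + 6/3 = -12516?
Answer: 43473 - 22*I*√41 ≈ 43473.0 - 140.87*I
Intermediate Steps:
R = -12518 (R = -2 - 12516 = -12518)
W - √(R - 7326) = 43473 - √(-12518 - 7326) = 43473 - √(-19844) = 43473 - 22*I*√41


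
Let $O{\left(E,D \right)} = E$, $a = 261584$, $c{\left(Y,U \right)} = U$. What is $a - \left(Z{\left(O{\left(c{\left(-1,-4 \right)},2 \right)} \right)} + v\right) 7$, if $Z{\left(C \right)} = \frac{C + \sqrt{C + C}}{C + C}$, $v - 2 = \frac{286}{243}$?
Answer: $\frac{127117315}{486} + \frac{7 i \sqrt{2}}{4} \approx 2.6156 \cdot 10^{5} + 2.4749 i$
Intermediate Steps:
$v = \frac{772}{243}$ ($v = 2 + \frac{286}{243} = \frac{772}{243} \approx 3.177$)
$Z{\left(C \right)} = \frac{C + \sqrt{2} \sqrt{C}}{2 C}$ ($Z{\left(C \right)} = \frac{C + \sqrt{2 C}}{2 C} = \left(C + \sqrt{2} \sqrt{C}\right) \frac{1}{2 C} = \frac{C + \sqrt{2} \sqrt{C}}{2 C}$)
$a - \left(Z{\left(O{\left(c{\left(-1,-4 \right)},2 \right)} \right)} + v\right) 7 = 261584 - \left(\left(\frac{1}{2} + \frac{\sqrt{2}}{2 \cdot 2 i}\right) + \frac{772}{243}\right) 7 = 261584 - \left(\left(\frac{1}{2} + \frac{\sqrt{2} \left(- \frac{i}{2}\right)}{2}\right) + \frac{772}{243}\right) 7 = 261584 - \left(\left(\frac{1}{2} - \frac{i \sqrt{2}}{4}\right) + \frac{772}{243}\right) 7 = 261584 - \left(\frac{1787}{486} - \frac{i \sqrt{2}}{4}\right) 7 = 261584 - \left(\frac{12509}{486} - \frac{7 i \sqrt{2}}{4}\right) = \frac{127117315}{486} + \frac{7 i \sqrt{2}}{4}$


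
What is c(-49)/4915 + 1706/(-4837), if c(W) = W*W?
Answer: 3228647/23773855 ≈ 0.13581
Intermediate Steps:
c(W) = W²
c(-49)/4915 + 1706/(-4837) = (-49)²/4915 + 1706/(-4837) = 2401*(1/4915) + 1706*(-1/4837) = 2401/4915 - 1706/4837 = 3228647/23773855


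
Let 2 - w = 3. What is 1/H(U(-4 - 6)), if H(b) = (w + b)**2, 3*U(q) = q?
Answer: 9/169 ≈ 0.053254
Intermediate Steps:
U(q) = q/3
w = -1 (w = 2 - 1*3 = 2 - 3 = -1)
H(b) = (-1 + b)**2
1/H(U(-4 - 6)) = 1/((-1 + (-4 - 6)/3)**2) = 1/((-1 + (1/3)*(-10))**2) = 1/((-1 - 10/3)**2) = 1/((-13/3)**2) = 1/(169/9) = 9/169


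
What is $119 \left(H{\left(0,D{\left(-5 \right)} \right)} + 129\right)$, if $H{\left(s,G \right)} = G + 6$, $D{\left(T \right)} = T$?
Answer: $15470$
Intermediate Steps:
$H{\left(s,G \right)} = 6 + G$
$119 \left(H{\left(0,D{\left(-5 \right)} \right)} + 129\right) = 119 \left(\left(6 - 5\right) + 129\right) = 119 \left(1 + 129\right) = 119 \cdot 130 = 15470$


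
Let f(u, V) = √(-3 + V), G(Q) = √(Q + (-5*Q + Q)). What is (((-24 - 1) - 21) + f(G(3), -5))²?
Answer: 2108 - 184*I*√2 ≈ 2108.0 - 260.22*I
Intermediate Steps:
G(Q) = √3*√(-Q) (G(Q) = √(Q - 4*Q) = √(-3*Q) = √3*√(-Q))
(((-24 - 1) - 21) + f(G(3), -5))² = (((-24 - 1) - 21) + √(-3 - 5))² = ((-25 - 21) + √(-8))² = (-46 + 2*I*√2)²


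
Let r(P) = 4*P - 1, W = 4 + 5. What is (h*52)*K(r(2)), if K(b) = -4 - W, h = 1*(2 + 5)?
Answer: -4732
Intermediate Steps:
W = 9
r(P) = -1 + 4*P
h = 7 (h = 1*7 = 7)
K(b) = -13 (K(b) = -4 - 1*9 = -4 - 9 = -13)
(h*52)*K(r(2)) = (7*52)*(-13) = 364*(-13) = -4732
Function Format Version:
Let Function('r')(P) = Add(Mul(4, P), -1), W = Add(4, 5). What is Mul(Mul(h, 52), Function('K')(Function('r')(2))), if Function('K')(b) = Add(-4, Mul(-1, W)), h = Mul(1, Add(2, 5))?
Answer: -4732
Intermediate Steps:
W = 9
Function('r')(P) = Add(-1, Mul(4, P))
h = 7 (h = Mul(1, 7) = 7)
Function('K')(b) = -13 (Function('K')(b) = Add(-4, Mul(-1, 9)) = Add(-4, -9) = -13)
Mul(Mul(h, 52), Function('K')(Function('r')(2))) = Mul(Mul(7, 52), -13) = Mul(364, -13) = -4732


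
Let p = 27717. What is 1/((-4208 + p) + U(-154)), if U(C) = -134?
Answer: 1/23375 ≈ 4.2781e-5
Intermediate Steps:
1/((-4208 + p) + U(-154)) = 1/((-4208 + 27717) - 134) = 1/(23509 - 134) = 1/23375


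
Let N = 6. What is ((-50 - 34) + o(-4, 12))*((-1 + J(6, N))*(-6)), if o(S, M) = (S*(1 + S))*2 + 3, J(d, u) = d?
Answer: 1710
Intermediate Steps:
o(S, M) = 3 + 2*S*(1 + S) (o(S, M) = 2*S*(1 + S) + 3 = 3 + 2*S*(1 + S))
((-50 - 34) + o(-4, 12))*((-1 + J(6, N))*(-6)) = ((-50 - 34) + (3 + 2*(-4) + 2*(-4)**2))*((-1 + 6)*(-6)) = (-84 + (3 - 8 + 2*16))*(5*(-6)) = (-84 + (3 - 8 + 32))*(-30) = (-84 + 27)*(-30) = -57*(-30) = 1710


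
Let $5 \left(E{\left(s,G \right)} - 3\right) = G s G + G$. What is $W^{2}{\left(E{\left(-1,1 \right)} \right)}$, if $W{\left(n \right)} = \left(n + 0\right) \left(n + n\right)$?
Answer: $324$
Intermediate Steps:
$E{\left(s,G \right)} = 3 + \frac{G}{5} + \frac{s G^{2}}{5}$ ($E{\left(s,G \right)} = 3 + \frac{G s G + G}{5} = 3 + \frac{s G^{2} + G}{5} = 3 + \frac{G + s G^{2}}{5} = 3 + \left(\frac{G}{5} + \frac{s G^{2}}{5}\right) = 3 + \frac{G}{5} + \frac{s G^{2}}{5}$)
$W{\left(n \right)} = 2 n^{2}$ ($W{\left(n \right)} = n 2 n = 2 n^{2}$)
$W^{2}{\left(E{\left(-1,1 \right)} \right)} = \left(2 \left(3 + \frac{1}{5} \cdot 1 + \frac{1}{5} \left(-1\right) 1^{2}\right)^{2}\right)^{2} = \left(2 \left(3 + \frac{1}{5} + \frac{1}{5} \left(-1\right) 1\right)^{2}\right)^{2} = \left(2 \left(3 + \frac{1}{5} - \frac{1}{5}\right)^{2}\right)^{2} = \left(2 \cdot 3^{2}\right)^{2} = \left(2 \cdot 9\right)^{2} = 18^{2} = 324$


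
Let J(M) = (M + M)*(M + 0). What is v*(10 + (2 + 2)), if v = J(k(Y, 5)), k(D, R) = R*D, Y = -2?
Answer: 2800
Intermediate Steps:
k(D, R) = D*R
J(M) = 2*M**2 (J(M) = (2*M)*M = 2*M**2)
v = 200 (v = 2*(-2*5)**2 = 2*(-10)**2 = 2*100 = 200)
v*(10 + (2 + 2)) = 200*(10 + (2 + 2)) = 200*(10 + 4) = 200*14 = 2800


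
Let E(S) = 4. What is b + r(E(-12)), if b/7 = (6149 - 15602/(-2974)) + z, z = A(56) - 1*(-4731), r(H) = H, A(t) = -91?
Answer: 112363256/1487 ≈ 75564.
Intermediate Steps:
z = 4640 (z = -91 - 1*(-4731) = -91 + 4731 = 4640)
b = 112357308/1487 (b = 7*((6149 - 15602/(-2974)) + 4640) = 7*((6149 - 15602*(-1/2974)) + 4640) = 7*((6149 + 7801/1487) + 4640) = 7*(9151364/1487 + 4640) = 7*(16051044/1487) = 112357308/1487 ≈ 75560.)
b + r(E(-12)) = 112357308/1487 + 4 = 112363256/1487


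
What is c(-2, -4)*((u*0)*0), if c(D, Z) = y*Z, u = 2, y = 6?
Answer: 0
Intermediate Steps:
c(D, Z) = 6*Z
c(-2, -4)*((u*0)*0) = (6*(-4))*((2*0)*0) = -0*0 = -24*0 = 0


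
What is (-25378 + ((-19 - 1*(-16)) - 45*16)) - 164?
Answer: -26265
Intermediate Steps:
(-25378 + ((-19 - 1*(-16)) - 45*16)) - 164 = (-25378 + ((-19 + 16) - 720)) - 164 = (-25378 + (-3 - 720)) - 164 = (-25378 - 723) - 164 = -26101 - 164 = -26265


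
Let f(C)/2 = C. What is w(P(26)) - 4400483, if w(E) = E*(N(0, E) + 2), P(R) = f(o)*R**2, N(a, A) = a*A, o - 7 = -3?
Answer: -4389667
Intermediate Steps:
o = 4 (o = 7 - 3 = 4)
N(a, A) = A*a
f(C) = 2*C
P(R) = 8*R**2 (P(R) = (2*4)*R**2 = 8*R**2)
w(E) = 2*E (w(E) = E*(E*0 + 2) = E*(0 + 2) = E*2 = 2*E)
w(P(26)) - 4400483 = 2*(8*26**2) - 4400483 = 2*(8*676) - 4400483 = 2*5408 - 4400483 = 10816 - 4400483 = -4389667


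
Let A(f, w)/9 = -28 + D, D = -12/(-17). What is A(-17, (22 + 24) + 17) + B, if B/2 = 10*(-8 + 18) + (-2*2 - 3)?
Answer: -1014/17 ≈ -59.647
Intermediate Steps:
D = 12/17 (D = -12*(-1/17) = 12/17 ≈ 0.70588)
A(f, w) = -4176/17 (A(f, w) = 9*(-28 + 12/17) = 9*(-464/17) = -4176/17)
B = 186 (B = 2*(10*(-8 + 18) + (-2*2 - 3)) = 2*(10*10 + (-4 - 3)) = 2*(100 - 7) = 2*93 = 186)
A(-17, (22 + 24) + 17) + B = -4176/17 + 186 = -1014/17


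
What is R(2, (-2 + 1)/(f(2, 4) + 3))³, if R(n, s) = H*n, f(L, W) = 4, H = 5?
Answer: 1000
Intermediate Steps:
R(n, s) = 5*n
R(2, (-2 + 1)/(f(2, 4) + 3))³ = (5*2)³ = 10³ = 1000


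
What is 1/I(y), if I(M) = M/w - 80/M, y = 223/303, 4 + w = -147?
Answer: -10202919/1109102449 ≈ -0.0091993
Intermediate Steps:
w = -151 (w = -4 - 147 = -151)
y = 223/303 (y = 223*(1/303) = 223/303 ≈ 0.73597)
I(M) = -80/M - M/151 (I(M) = M/(-151) - 80/M = M*(-1/151) - 80/M = -M/151 - 80/M = -80/M - M/151)
1/I(y) = 1/(-80/223/303 - 1/151*223/303) = 1/(-80*303/223 - 223/45753) = 1/(-24240/223 - 223/45753) = 1/(-1109102449/10202919) = -10202919/1109102449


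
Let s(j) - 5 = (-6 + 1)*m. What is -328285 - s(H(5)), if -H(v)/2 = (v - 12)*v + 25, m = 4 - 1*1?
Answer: -328275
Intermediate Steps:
m = 3 (m = 4 - 1 = 3)
H(v) = -50 - 2*v*(-12 + v) (H(v) = -2*((v - 12)*v + 25) = -2*((-12 + v)*v + 25) = -2*(v*(-12 + v) + 25) = -2*(25 + v*(-12 + v)) = -50 - 2*v*(-12 + v))
s(j) = -10 (s(j) = 5 + (-6 + 1)*3 = 5 - 5*3 = 5 - 15 = -10)
-328285 - s(H(5)) = -328285 - 1*(-10) = -328285 + 10 = -328275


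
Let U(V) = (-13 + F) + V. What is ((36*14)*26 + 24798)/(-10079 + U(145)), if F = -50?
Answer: -37902/9997 ≈ -3.7913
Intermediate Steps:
U(V) = -63 + V (U(V) = (-13 - 50) + V = -63 + V)
((36*14)*26 + 24798)/(-10079 + U(145)) = ((36*14)*26 + 24798)/(-10079 + (-63 + 145)) = (504*26 + 24798)/(-10079 + 82) = (13104 + 24798)/(-9997) = 37902*(-1/9997) = -37902/9997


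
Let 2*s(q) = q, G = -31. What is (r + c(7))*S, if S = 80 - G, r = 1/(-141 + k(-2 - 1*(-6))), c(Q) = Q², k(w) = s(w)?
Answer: 755910/139 ≈ 5438.2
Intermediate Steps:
s(q) = q/2
k(w) = w/2
r = -1/139 (r = 1/(-141 + (-2 - 1*(-6))/2) = 1/(-141 + (-2 + 6)/2) = 1/(-141 + (½)*4) = 1/(-141 + 2) = 1/(-139) = -1/139 ≈ -0.0071942)
S = 111 (S = 80 - 1*(-31) = 80 + 31 = 111)
(r + c(7))*S = (-1/139 + 7²)*111 = (-1/139 + 49)*111 = (6810/139)*111 = 755910/139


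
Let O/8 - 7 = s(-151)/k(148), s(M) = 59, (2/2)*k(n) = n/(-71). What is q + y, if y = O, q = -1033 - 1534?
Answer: -101285/37 ≈ -2737.4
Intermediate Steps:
k(n) = -n/71 (k(n) = n/(-71) = n*(-1/71) = -n/71)
q = -2567
O = -6306/37 (O = 56 + 8*(59/((-1/71*148))) = 56 + 8*(59/(-148/71)) = 56 + 8*(59*(-71/148)) = 56 + 8*(-4189/148) = 56 - 8378/37 = -6306/37 ≈ -170.43)
y = -6306/37 ≈ -170.43
q + y = -2567 - 6306/37 = -101285/37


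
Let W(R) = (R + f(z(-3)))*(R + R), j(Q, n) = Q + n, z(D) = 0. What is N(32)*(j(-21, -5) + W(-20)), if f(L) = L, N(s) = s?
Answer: 24768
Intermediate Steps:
W(R) = 2*R² (W(R) = (R + 0)*(R + R) = R*(2*R) = 2*R²)
N(32)*(j(-21, -5) + W(-20)) = 32*((-21 - 5) + 2*(-20)²) = 32*(-26 + 2*400) = 32*(-26 + 800) = 32*774 = 24768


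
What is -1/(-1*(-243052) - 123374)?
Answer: -1/119678 ≈ -8.3558e-6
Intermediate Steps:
-1/(-1*(-243052) - 123374) = -1/(243052 - 123374) = -1/119678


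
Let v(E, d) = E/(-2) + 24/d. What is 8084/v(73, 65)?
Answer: -1050920/4697 ≈ -223.74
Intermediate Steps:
v(E, d) = 24/d - E/2 (v(E, d) = E*(-½) + 24/d = -E/2 + 24/d = 24/d - E/2)
8084/v(73, 65) = 8084/(24/65 - ½*73) = 8084/(24*(1/65) - 73/2) = 8084/(24/65 - 73/2) = 8084/(-4697/130) = 8084*(-130/4697) = -1050920/4697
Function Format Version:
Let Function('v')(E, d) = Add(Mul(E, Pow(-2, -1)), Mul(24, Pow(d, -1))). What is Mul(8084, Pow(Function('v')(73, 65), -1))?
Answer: Rational(-1050920, 4697) ≈ -223.74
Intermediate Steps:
Function('v')(E, d) = Add(Mul(24, Pow(d, -1)), Mul(Rational(-1, 2), E)) (Function('v')(E, d) = Add(Mul(E, Rational(-1, 2)), Mul(24, Pow(d, -1))) = Add(Mul(Rational(-1, 2), E), Mul(24, Pow(d, -1))) = Add(Mul(24, Pow(d, -1)), Mul(Rational(-1, 2), E)))
Mul(8084, Pow(Function('v')(73, 65), -1)) = Mul(8084, Pow(Add(Mul(24, Pow(65, -1)), Mul(Rational(-1, 2), 73)), -1)) = Mul(8084, Pow(Add(Mul(24, Rational(1, 65)), Rational(-73, 2)), -1)) = Mul(8084, Pow(Add(Rational(24, 65), Rational(-73, 2)), -1)) = Mul(8084, Pow(Rational(-4697, 130), -1)) = Mul(8084, Rational(-130, 4697)) = Rational(-1050920, 4697)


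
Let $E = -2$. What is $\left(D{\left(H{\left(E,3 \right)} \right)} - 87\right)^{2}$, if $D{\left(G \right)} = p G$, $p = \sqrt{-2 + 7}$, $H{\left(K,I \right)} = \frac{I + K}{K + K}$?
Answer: $\frac{\left(348 + \sqrt{5}\right)^{2}}{16} \approx 7666.6$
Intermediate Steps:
$H{\left(K,I \right)} = \frac{I + K}{2 K}$
$p = \sqrt{5} \approx 2.2361$
$D{\left(G \right)} = G \sqrt{5}$ ($D{\left(G \right)} = \sqrt{5} G = G \sqrt{5}$)
$\left(D{\left(H{\left(E,3 \right)} \right)} - 87\right)^{2} = \left(\frac{3 - 2}{2 \left(-2\right)} \sqrt{5} - 87\right)^{2} = \left(\frac{1}{2} \left(- \frac{1}{2}\right) 1 \sqrt{5} - 87\right)^{2} = \left(- \frac{\sqrt{5}}{4} - 87\right)^{2} = \left(-87 - \frac{\sqrt{5}}{4}\right)^{2}$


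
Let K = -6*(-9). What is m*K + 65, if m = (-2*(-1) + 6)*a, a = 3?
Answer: 1361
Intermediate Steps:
K = 54
m = 24 (m = (-2*(-1) + 6)*3 = (2 + 6)*3 = 8*3 = 24)
m*K + 65 = 24*54 + 65 = 1296 + 65 = 1361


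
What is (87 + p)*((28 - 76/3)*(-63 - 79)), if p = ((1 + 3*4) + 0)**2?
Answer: -290816/3 ≈ -96939.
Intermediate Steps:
p = 169 (p = ((1 + 12) + 0)**2 = (13 + 0)**2 = 13**2 = 169)
(87 + p)*((28 - 76/3)*(-63 - 79)) = (87 + 169)*((28 - 76/3)*(-63 - 79)) = 256*((28 - 76*1/3)*(-142)) = 256*((28 - 76/3)*(-142)) = 256*((8/3)*(-142)) = 256*(-1136/3) = -290816/3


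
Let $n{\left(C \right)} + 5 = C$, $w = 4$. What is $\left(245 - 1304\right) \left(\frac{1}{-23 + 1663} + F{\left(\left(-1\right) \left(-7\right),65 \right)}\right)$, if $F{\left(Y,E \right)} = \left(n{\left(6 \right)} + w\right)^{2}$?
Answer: $- \frac{43420059}{1640} \approx -26476.0$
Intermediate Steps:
$n{\left(C \right)} = -5 + C$
$F{\left(Y,E \right)} = 25$ ($F{\left(Y,E \right)} = \left(\left(-5 + 6\right) + 4\right)^{2} = \left(1 + 4\right)^{2} = 5^{2} = 25$)
$\left(245 - 1304\right) \left(\frac{1}{-23 + 1663} + F{\left(\left(-1\right) \left(-7\right),65 \right)}\right) = \left(245 - 1304\right) \left(\frac{1}{-23 + 1663} + 25\right) = - 1059 \left(\frac{1}{1640} + 25\right) = \left(-1059\right) \frac{41001}{1640} = - \frac{43420059}{1640}$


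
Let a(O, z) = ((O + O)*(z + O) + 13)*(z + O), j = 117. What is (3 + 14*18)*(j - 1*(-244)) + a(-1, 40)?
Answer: 89520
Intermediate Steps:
a(O, z) = (13 + 2*O*(O + z))*(O + z) (a(O, z) = ((2*O)*(O + z) + 13)*(O + z) = (2*O*(O + z) + 13)*(O + z) = (13 + 2*O*(O + z))*(O + z))
(3 + 14*18)*(j - 1*(-244)) + a(-1, 40) = (3 + 14*18)*(117 - 1*(-244)) + (2*(-1)³ + 13*(-1) + 13*40 + 2*(-1)*40² + 4*40*(-1)²) = (3 + 252)*(117 + 244) + (2*(-1) - 13 + 520 + 2*(-1)*1600 + 4*40*1) = 255*361 + (-2 - 13 + 520 - 3200 + 160) = 92055 - 2535 = 89520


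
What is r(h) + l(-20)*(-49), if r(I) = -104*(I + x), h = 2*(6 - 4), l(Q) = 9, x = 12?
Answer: -2105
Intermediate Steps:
h = 4 (h = 2*2 = 4)
r(I) = -1248 - 104*I (r(I) = -104*(I + 12) = -104*(12 + I) = -1248 - 104*I)
r(h) + l(-20)*(-49) = (-1248 - 104*4) + 9*(-49) = (-1248 - 416) - 441 = -1664 - 441 = -2105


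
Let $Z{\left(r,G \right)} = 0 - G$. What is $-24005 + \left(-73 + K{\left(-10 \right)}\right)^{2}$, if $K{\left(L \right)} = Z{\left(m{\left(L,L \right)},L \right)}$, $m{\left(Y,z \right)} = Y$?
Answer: $-20036$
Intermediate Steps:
$Z{\left(r,G \right)} = - G$
$K{\left(L \right)} = - L$
$-24005 + \left(-73 + K{\left(-10 \right)}\right)^{2} = -24005 + \left(-73 - -10\right)^{2} = -24005 + \left(-73 + 10\right)^{2} = -24005 + \left(-63\right)^{2} = -24005 + 3969 = -20036$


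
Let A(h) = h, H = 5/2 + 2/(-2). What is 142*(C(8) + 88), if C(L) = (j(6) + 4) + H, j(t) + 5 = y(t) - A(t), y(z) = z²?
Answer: 16827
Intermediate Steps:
H = 3/2 (H = 5*(½) + 2*(-½) = 5/2 - 1 = 3/2 ≈ 1.5000)
j(t) = -5 + t² - t (j(t) = -5 + (t² - t) = -5 + t² - t)
C(L) = 61/2 (C(L) = ((-5 + 6² - 1*6) + 4) + 3/2 = ((-5 + 36 - 6) + 4) + 3/2 = (25 + 4) + 3/2 = 29 + 3/2 = 61/2)
142*(C(8) + 88) = 142*(61/2 + 88) = 142*(237/2) = 16827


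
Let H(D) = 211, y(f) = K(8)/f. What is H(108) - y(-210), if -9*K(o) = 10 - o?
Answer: 199394/945 ≈ 211.00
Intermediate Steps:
K(o) = -10/9 + o/9 (K(o) = -(10 - o)/9 = -10/9 + o/9)
y(f) = -2/(9*f) (y(f) = (-10/9 + (⅑)*8)/f = (-10/9 + 8/9)/f = -2/(9*f))
H(108) - y(-210) = 211 - (-2)/(9*(-210)) = 211 - (-2)*(-1)/(9*210) = 211 - 1*1/945 = 211 - 1/945 = 199394/945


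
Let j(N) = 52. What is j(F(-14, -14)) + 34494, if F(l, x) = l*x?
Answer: 34546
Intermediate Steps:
j(F(-14, -14)) + 34494 = 52 + 34494 = 34546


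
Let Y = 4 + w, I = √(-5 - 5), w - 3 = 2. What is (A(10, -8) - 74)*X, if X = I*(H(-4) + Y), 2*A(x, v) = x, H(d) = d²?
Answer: -1725*I*√10 ≈ -5454.9*I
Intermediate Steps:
w = 5 (w = 3 + 2 = 5)
I = I*√10 (I = √(-10) = I*√10 ≈ 3.1623*I)
A(x, v) = x/2
Y = 9 (Y = 4 + 5 = 9)
X = 25*I*√10 (X = (I*√10)*((-4)² + 9) = (I*√10)*(16 + 9) = (I*√10)*25 = 25*I*√10 ≈ 79.057*I)
(A(10, -8) - 74)*X = ((½)*10 - 74)*(25*I*√10) = (5 - 74)*(25*I*√10) = -1725*I*√10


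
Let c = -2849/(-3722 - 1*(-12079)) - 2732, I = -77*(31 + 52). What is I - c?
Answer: -30575414/8357 ≈ -3658.7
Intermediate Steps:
I = -6391 (I = -77*83 = -6391)
c = -22834173/8357 (c = -2849/(-3722 + 12079) - 2732 = -2849/8357 - 2732 = -22834173/8357 ≈ -2732.3)
I - c = -6391 - 1*(-22834173/8357) = -6391 + 22834173/8357 = -30575414/8357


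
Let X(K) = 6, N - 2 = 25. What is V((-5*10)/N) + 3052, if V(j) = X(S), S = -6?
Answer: 3058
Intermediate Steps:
N = 27 (N = 2 + 25 = 27)
V(j) = 6
V((-5*10)/N) + 3052 = 6 + 3052 = 3058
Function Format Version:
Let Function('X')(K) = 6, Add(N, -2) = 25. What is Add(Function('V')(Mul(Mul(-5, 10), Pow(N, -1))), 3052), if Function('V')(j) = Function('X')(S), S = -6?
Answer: 3058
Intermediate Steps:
N = 27 (N = Add(2, 25) = 27)
Function('V')(j) = 6
Add(Function('V')(Mul(Mul(-5, 10), Pow(N, -1))), 3052) = Add(6, 3052) = 3058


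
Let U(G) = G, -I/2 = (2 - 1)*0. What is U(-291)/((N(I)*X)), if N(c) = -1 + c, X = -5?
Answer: -291/5 ≈ -58.200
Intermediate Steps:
I = 0 (I = -2*(2 - 1)*0 = -2*0 = 0)
U(-291)/((N(I)*X)) = -291*(-1/(5*(-1 + 0))) = -291/((-1*(-5))) = -291/5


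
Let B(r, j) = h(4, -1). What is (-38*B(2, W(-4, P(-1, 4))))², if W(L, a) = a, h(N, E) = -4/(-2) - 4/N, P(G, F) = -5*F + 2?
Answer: 1444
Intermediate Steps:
P(G, F) = 2 - 5*F
h(N, E) = 2 - 4/N (h(N, E) = -4*(-½) - 4/N = 2 - 4/N)
B(r, j) = 1 (B(r, j) = 2 - 4/4 = 2 - 4*¼ = 2 - 1 = 1)
(-38*B(2, W(-4, P(-1, 4))))² = (-38*1)² = (-38)² = 1444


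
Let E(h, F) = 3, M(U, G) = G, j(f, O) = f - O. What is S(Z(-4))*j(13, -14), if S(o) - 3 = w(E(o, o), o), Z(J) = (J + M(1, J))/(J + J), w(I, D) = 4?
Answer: 189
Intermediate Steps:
Z(J) = 1 (Z(J) = (J + J)/(J + J) = (2*J)/((2*J)) = (2*J)*(1/(2*J)) = 1)
S(o) = 7 (S(o) = 3 + 4 = 7)
S(Z(-4))*j(13, -14) = 7*(13 - 1*(-14)) = 7*(13 + 14) = 7*27 = 189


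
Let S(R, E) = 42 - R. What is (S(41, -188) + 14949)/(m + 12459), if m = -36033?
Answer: -7475/11787 ≈ -0.63417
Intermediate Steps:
(S(41, -188) + 14949)/(m + 12459) = ((42 - 1*41) + 14949)/(-36033 + 12459) = ((42 - 41) + 14949)/(-23574) = (1 + 14949)*(-1/23574) = 14950*(-1/23574) = -7475/11787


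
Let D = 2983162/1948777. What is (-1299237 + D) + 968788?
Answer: -643968427711/1948777 ≈ -3.3045e+5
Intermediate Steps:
D = 2983162/1948777 (D = 2983162*(1/1948777) = 2983162/1948777 ≈ 1.5308)
(-1299237 + D) + 968788 = (-1299237 + 2983162/1948777) + 968788 = -2531920199987/1948777 + 968788 = -643968427711/1948777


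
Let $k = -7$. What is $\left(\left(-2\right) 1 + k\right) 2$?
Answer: $-18$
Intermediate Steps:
$\left(\left(-2\right) 1 + k\right) 2 = \left(\left(-2\right) 1 - 7\right) 2 = \left(-2 - 7\right) 2 = \left(-9\right) 2 = -18$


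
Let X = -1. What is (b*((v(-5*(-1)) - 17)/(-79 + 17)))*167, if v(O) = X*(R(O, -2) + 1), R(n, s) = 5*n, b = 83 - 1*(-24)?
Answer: 768367/62 ≈ 12393.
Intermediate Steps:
b = 107 (b = 83 + 24 = 107)
v(O) = -1 - 5*O (v(O) = -(5*O + 1) = -(1 + 5*O) = -1 - 5*O)
(b*((v(-5*(-1)) - 17)/(-79 + 17)))*167 = (107*(((-1 - (-25)*(-1)) - 17)/(-79 + 17)))*167 = (107*(((-1 - 5*5) - 17)/(-62)))*167 = (107*(((-1 - 25) - 17)*(-1/62)))*167 = (107*((-26 - 17)*(-1/62)))*167 = (107*(-43*(-1/62)))*167 = (107*(43/62))*167 = (4601/62)*167 = 768367/62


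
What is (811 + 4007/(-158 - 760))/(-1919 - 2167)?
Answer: -740491/3750948 ≈ -0.19741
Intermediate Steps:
(811 + 4007/(-158 - 760))/(-1919 - 2167) = (811 + 4007/(-918))/(-4086) = (811 + 4007*(-1/918))*(-1/4086) = (811 - 4007/918)*(-1/4086) = (740491/918)*(-1/4086) = -740491/3750948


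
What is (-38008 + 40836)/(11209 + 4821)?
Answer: 202/1145 ≈ 0.17642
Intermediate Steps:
(-38008 + 40836)/(11209 + 4821) = 2828/16030 = 2828*(1/16030) = 202/1145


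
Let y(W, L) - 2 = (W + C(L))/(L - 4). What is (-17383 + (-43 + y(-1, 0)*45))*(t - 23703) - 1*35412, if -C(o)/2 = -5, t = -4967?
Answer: 999781091/2 ≈ 4.9989e+8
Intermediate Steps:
C(o) = 10 (C(o) = -2*(-5) = 10)
y(W, L) = 2 + (10 + W)/(-4 + L) (y(W, L) = 2 + (W + 10)/(L - 4) = 2 + (10 + W)/(-4 + L))
(-17383 + (-43 + y(-1, 0)*45))*(t - 23703) - 1*35412 = (-17383 + (-43 + ((2 - 1 + 2*0)/(-4 + 0))*45))*(-4967 - 23703) - 1*35412 = (-17383 + (-43 + ((2 - 1 + 0)/(-4))*45))*(-28670) - 35412 = (-17383 + (-43 - ¼*1*45))*(-28670) - 35412 = (-17383 + (-43 - ¼*45))*(-28670) - 35412 = (-17383 + (-43 - 45/4))*(-28670) - 35412 = (-17383 - 217/4)*(-28670) - 35412 = -69749/4*(-28670) - 35412 = 999851915/2 - 35412 = 999781091/2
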